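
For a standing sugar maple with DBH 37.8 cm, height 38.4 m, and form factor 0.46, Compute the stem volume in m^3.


Formula: V = pi * (DBH/200)^2 * H * ff
Radius = DBH/200 = 37.8/200 = 0.189 m
Radius^2 = 0.189^2 = 0.035721 m^2
V = pi * 0.035721 * 38.4 * 0.46
V = 1.982 m^3

1.982


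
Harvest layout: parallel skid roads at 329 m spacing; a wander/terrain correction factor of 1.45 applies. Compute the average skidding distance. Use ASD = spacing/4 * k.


Formula: ASD = (spacing / 4) * correction
Uncorrected distance = spacing / 4 = 329 / 4 = 82.25 m
ASD = 82.25 * 1.45 = 119 m

119


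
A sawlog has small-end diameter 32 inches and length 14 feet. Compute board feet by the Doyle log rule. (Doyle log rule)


Doyle: BF = (D - 4)^2 * L / 16
Adjusted diameter = 32 - 4 = 28 in
(D-4)^2 = 28^2 = 784
BF = 784 * 14 / 16 = 686 BF

686


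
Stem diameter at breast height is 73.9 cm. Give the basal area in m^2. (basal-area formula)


Formula: BA = pi * (DBH/2)^2 / 10000  (cm^2 to m^2)
Radius = DBH/2 = 73.9/2 = 36.95 cm
BA = pi * 36.95^2 / 10000
   = 4289.2243 cm^2 / 10000
   = 0.4289 m^2

0.4289


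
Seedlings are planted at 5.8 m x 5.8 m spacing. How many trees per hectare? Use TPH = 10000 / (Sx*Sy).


Formula: TPH = 10000 m^2/ha / (spacing_x * spacing_y)
Area per tree = 5.8 m * 5.8 m = 33.64 m^2
TPH = 10000 / 33.64 = 297 trees/ha

297


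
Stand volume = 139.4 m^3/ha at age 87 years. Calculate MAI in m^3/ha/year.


Formula: MAI = Total Volume / Stand Age
MAI = 139.4 m^3/ha / 87 years
MAI = 1.6 m^3/ha/year

1.6


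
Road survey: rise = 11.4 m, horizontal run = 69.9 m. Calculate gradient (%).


Formula: Gradient = rise / run * 100
Gradient = 11.4 / 69.9 * 100 = 16.3%

16.3


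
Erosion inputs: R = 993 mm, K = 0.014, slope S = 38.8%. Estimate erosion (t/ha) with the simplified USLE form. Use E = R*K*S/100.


Formula: E = R * K * S / 100  (simplified USLE)
R * K = 993 * 0.014 = 13.902
E = 13.902 * 38.8 / 100 = 5.39 t/ha

5.39


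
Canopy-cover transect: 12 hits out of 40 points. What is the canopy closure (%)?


Formula: Canopy closure = covered points / total points * 100
Closure = 12 / 40 * 100
Closure = 0.3 * 100 = 30.0%

30.0


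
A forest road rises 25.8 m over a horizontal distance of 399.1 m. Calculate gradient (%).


Formula: Gradient = rise / run * 100
Gradient = 25.8 / 399.1 * 100 = 6.5%

6.5


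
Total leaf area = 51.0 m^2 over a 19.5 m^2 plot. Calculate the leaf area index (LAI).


Formula: LAI = total leaf area / ground area  (dimensionless)
LAI = 51.0 m^2 / 19.5 m^2
LAI = 2.62

2.62


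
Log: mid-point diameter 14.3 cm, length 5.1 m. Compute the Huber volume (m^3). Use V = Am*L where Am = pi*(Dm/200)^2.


Huber: V = Am * L,  Am = pi*(Dm/200)^2
Am = pi*(14.3/200)^2 = 0.016061 m^2
V = 0.016061*5.1 = 0.0819 m^3

0.0819


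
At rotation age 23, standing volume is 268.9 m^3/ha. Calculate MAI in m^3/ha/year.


Formula: MAI = Total Volume / Stand Age
MAI = 268.9 m^3/ha / 23 years
MAI = 11.69 m^3/ha/year

11.69


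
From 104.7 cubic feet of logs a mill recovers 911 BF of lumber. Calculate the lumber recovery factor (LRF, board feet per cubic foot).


Formula: LRF = Lumber Output (BF) / Log Input (ft^3)
LRF = 911 BF / 104.7 ft^3
LRF = 8.7 BF/ft^3

8.7


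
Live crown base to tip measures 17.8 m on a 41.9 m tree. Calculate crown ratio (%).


Formula: Crown Ratio = (Crown Length / Total Height) * 100
CR = (17.8 m / 41.9 m) * 100
CR = 0.4248 * 100 = 42.5%

42.5


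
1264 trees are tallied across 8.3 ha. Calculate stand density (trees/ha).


Formula: Stand Density = N_trees / Area_ha
Density = 1264 trees / 8.3 ha
Density = 152 trees/ha

152


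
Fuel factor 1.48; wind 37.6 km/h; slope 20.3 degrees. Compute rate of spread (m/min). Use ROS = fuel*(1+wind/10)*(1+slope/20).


Formula: ROS = fuel * (1 + wind/10) * (1 + slope/20)
Wind factor = 1 + 37.6/10 = 4.76
Slope factor = 1 + 20.3/20 = 2.015
ROS = 1.48 * 4.76 * 2.015 = 14.2 m/min

14.2


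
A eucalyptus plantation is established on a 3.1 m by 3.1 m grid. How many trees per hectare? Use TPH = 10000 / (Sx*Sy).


Formula: TPH = 10000 m^2/ha / (spacing_x * spacing_y)
Area per tree = 3.1 m * 3.1 m = 9.61 m^2
TPH = 10000 / 9.61 = 1041 trees/ha

1041


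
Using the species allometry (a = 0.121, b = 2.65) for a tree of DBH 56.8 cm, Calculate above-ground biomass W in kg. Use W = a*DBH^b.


Formula: W = a * DBH^b  (allometric power law)
DBH^b = 56.8^2.65 = 44567.9943
W = 0.121 * 44567.9943 = 5392.7 kg

5392.7


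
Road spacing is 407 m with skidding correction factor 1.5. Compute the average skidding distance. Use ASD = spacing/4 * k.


Formula: ASD = (spacing / 4) * correction
Uncorrected distance = spacing / 4 = 407 / 4 = 101.75 m
ASD = 101.75 * 1.5 = 153 m

153


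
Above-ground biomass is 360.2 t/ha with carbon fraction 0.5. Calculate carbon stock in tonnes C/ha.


Formula: Carbon Stock = Biomass * Carbon Fraction
C = 360.2 t/ha * 0.5
C = 180.1 t C/ha

180.1


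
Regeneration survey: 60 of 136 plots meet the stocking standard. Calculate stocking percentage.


Formula: Stocking % = stocked plots / total plots * 100
Stocking = 60 / 136 * 100
Stocking = 0.4412 * 100 = 44.1%

44.1


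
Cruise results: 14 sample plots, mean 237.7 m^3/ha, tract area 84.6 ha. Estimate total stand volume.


Formula: Total Volume = Mean Volume per ha * Total Area
Total Volume = 237.7 m^3/ha * 84.6 ha
Total Volume = 20109 m^3

20109


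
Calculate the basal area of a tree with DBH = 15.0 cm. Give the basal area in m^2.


Formula: BA = pi * (DBH/2)^2 / 10000  (cm^2 to m^2)
Radius = DBH/2 = 15.0/2 = 7.5 cm
BA = pi * 7.5^2 / 10000
   = 176.7146 cm^2 / 10000
   = 0.0177 m^2

0.0177


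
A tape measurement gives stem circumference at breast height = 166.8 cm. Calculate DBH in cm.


Formula: DBH = C / pi
DBH = 166.8 / pi
pi = 3.14159...
DBH = 53.1 cm

53.1


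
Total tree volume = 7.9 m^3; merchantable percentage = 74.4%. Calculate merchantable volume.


Formula: MV = V_total * (merchantable_pct / 100)
Merchantable fraction = 74.4% / 100 = 0.744
MV = 7.9 m^3 * 0.744 = 5.878 m^3

5.878


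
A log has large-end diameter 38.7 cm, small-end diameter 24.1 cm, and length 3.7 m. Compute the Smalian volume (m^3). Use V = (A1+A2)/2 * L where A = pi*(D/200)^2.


Smalian: V = (A1 + A2)/2 * L,  A = pi*(D/200)^2
A1 = pi*(38.7/200)^2 = 0.117628 m^2
A2 = pi*(24.1/200)^2 = 0.045617 m^2
V = (0.117628+0.045617)/2*3.7 = 0.302 m^3

0.302


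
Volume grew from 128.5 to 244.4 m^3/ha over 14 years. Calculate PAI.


Formula: PAI = (V_T2 - V_T1) / (T2 - T1)
Volume increment = 244.4 - 128.5 = 115.9 m^3/ha
PAI = 115.9 / 14 = 8.28 m^3/ha/year

8.28


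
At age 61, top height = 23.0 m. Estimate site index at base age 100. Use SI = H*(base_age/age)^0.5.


Formula: SI = H_dom * (base_age / age)^0.5
Age ratio = 100 / 61 = 1.63934
sqrt(age_ratio) = 1.28037
SI = 23.0 * 1.28037 = 29.4 m

29.4


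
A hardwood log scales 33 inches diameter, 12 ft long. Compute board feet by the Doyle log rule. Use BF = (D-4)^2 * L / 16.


Doyle: BF = (D - 4)^2 * L / 16
Adjusted diameter = 33 - 4 = 29 in
(D-4)^2 = 29^2 = 841
BF = 841 * 12 / 16 = 631 BF

631


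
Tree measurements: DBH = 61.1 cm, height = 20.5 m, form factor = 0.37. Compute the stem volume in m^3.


Formula: V = pi * (DBH/200)^2 * H * ff
Radius = DBH/200 = 61.1/200 = 0.3055 m
Radius^2 = 0.3055^2 = 0.09333025 m^2
V = pi * 0.09333025 * 20.5 * 0.37
V = 2.224 m^3

2.224


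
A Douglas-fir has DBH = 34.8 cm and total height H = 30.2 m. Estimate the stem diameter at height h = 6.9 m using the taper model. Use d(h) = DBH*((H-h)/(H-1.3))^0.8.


Taper: d(h) = DBH * ((H - h) / (H - 1.3))^0.8
Numerator = H - h = 30.2 - 6.9 = 23.3 m
Denominator = H - 1.3 = 30.2 - 1.3 = 28.9 m
Ratio = 23.3 / 28.9 = 0.80623
d = 34.8 * 0.80623^0.8 = 29.3 cm

29.3


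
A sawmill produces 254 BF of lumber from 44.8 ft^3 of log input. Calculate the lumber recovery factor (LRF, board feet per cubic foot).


Formula: LRF = Lumber Output (BF) / Log Input (ft^3)
LRF = 254 BF / 44.8 ft^3
LRF = 5.67 BF/ft^3

5.67


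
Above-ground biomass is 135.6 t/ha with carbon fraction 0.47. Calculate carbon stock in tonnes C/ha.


Formula: Carbon Stock = Biomass * Carbon Fraction
C = 135.6 t/ha * 0.47
C = 63.7 t C/ha

63.7


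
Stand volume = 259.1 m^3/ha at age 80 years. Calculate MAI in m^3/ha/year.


Formula: MAI = Total Volume / Stand Age
MAI = 259.1 m^3/ha / 80 years
MAI = 3.24 m^3/ha/year

3.24


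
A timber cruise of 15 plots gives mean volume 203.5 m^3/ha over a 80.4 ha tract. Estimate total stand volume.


Formula: Total Volume = Mean Volume per ha * Total Area
Total Volume = 203.5 m^3/ha * 80.4 ha
Total Volume = 16361 m^3

16361


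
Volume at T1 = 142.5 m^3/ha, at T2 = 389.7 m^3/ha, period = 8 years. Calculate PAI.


Formula: PAI = (V_T2 - V_T1) / (T2 - T1)
Volume increment = 389.7 - 142.5 = 247.2 m^3/ha
PAI = 247.2 / 8 = 30.9 m^3/ha/year

30.9


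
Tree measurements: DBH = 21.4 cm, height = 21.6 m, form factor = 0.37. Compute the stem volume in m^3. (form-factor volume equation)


Formula: V = pi * (DBH/200)^2 * H * ff
Radius = DBH/200 = 21.4/200 = 0.107 m
Radius^2 = 0.107^2 = 0.011449 m^2
V = pi * 0.011449 * 21.6 * 0.37
V = 0.287 m^3

0.287


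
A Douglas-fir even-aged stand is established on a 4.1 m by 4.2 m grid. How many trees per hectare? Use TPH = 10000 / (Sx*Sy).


Formula: TPH = 10000 m^2/ha / (spacing_x * spacing_y)
Area per tree = 4.1 m * 4.2 m = 17.22 m^2
TPH = 10000 / 17.22 = 581 trees/ha

581


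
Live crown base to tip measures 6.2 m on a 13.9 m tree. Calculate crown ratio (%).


Formula: Crown Ratio = (Crown Length / Total Height) * 100
CR = (6.2 m / 13.9 m) * 100
CR = 0.446 * 100 = 44.6%

44.6


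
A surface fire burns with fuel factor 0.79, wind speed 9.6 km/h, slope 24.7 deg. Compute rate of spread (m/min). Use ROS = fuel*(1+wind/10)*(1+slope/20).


Formula: ROS = fuel * (1 + wind/10) * (1 + slope/20)
Wind factor = 1 + 9.6/10 = 1.96
Slope factor = 1 + 24.7/20 = 2.235
ROS = 0.79 * 1.96 * 2.235 = 3.46 m/min

3.46


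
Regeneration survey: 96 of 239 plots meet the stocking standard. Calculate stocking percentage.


Formula: Stocking % = stocked plots / total plots * 100
Stocking = 96 / 239 * 100
Stocking = 0.4017 * 100 = 40.2%

40.2


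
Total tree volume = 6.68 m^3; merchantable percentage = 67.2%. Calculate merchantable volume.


Formula: MV = V_total * (merchantable_pct / 100)
Merchantable fraction = 67.2% / 100 = 0.672
MV = 6.68 m^3 * 0.672 = 4.489 m^3

4.489


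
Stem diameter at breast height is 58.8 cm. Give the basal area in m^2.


Formula: BA = pi * (DBH/2)^2 / 10000  (cm^2 to m^2)
Radius = DBH/2 = 58.8/2 = 29.4 cm
BA = pi * 29.4^2 / 10000
   = 2715.467 cm^2 / 10000
   = 0.2715 m^2

0.2715


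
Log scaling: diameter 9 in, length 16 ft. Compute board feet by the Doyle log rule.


Doyle: BF = (D - 4)^2 * L / 16
Adjusted diameter = 9 - 4 = 5 in
(D-4)^2 = 5^2 = 25
BF = 25 * 16 / 16 = 25 BF

25


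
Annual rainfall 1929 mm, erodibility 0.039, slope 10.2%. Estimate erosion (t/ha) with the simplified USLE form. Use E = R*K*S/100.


Formula: E = R * K * S / 100  (simplified USLE)
R * K = 1929 * 0.039 = 75.231
E = 75.231 * 10.2 / 100 = 7.67 t/ha

7.67


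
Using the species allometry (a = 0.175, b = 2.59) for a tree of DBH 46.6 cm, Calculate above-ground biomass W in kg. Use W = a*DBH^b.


Formula: W = a * DBH^b  (allometric power law)
DBH^b = 46.6^2.59 = 20946.8887
W = 0.175 * 20946.8887 = 3665.7 kg

3665.7


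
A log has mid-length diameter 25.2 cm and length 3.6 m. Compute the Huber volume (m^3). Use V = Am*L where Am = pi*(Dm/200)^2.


Huber: V = Am * L,  Am = pi*(Dm/200)^2
Am = pi*(25.2/200)^2 = 0.049876 m^2
V = 0.049876*3.6 = 0.1796 m^3

0.1796


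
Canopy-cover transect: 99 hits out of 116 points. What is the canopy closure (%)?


Formula: Canopy closure = covered points / total points * 100
Closure = 99 / 116 * 100
Closure = 0.8534 * 100 = 85.3%

85.3


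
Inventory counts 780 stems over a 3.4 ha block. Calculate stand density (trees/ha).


Formula: Stand Density = N_trees / Area_ha
Density = 780 trees / 3.4 ha
Density = 229 trees/ha

229


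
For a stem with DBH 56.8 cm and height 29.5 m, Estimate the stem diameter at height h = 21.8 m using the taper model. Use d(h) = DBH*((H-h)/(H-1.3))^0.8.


Taper: d(h) = DBH * ((H - h) / (H - 1.3))^0.8
Numerator = H - h = 29.5 - 21.8 = 7.7 m
Denominator = H - 1.3 = 29.5 - 1.3 = 28.2 m
Ratio = 7.7 / 28.2 = 0.27305
d = 56.8 * 0.27305^0.8 = 20.1 cm

20.1


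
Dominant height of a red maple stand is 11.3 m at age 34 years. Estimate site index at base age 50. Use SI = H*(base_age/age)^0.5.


Formula: SI = H_dom * (base_age / age)^0.5
Age ratio = 50 / 34 = 1.47059
sqrt(age_ratio) = 1.21268
SI = 11.3 * 1.21268 = 13.7 m

13.7


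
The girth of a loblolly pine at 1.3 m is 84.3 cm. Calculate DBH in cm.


Formula: DBH = C / pi
DBH = 84.3 / pi
pi = 3.14159...
DBH = 26.8 cm

26.8


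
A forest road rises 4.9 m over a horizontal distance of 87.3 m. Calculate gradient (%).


Formula: Gradient = rise / run * 100
Gradient = 4.9 / 87.3 * 100 = 5.6%

5.6


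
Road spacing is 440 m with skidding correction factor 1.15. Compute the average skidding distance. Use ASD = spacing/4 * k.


Formula: ASD = (spacing / 4) * correction
Uncorrected distance = spacing / 4 = 440 / 4 = 110 m
ASD = 110 * 1.15 = 127 m

127


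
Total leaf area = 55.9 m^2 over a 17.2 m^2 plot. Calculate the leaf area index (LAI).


Formula: LAI = total leaf area / ground area  (dimensionless)
LAI = 55.9 m^2 / 17.2 m^2
LAI = 3.25

3.25


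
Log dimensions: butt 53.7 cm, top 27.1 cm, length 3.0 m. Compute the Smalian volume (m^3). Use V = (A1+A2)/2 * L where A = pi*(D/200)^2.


Smalian: V = (A1 + A2)/2 * L,  A = pi*(D/200)^2
A1 = pi*(53.7/200)^2 = 0.226484 m^2
A2 = pi*(27.1/200)^2 = 0.05768 m^2
V = (0.226484+0.05768)/2*3.0 = 0.4262 m^3

0.4262


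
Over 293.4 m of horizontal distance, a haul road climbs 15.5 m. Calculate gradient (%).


Formula: Gradient = rise / run * 100
Gradient = 15.5 / 293.4 * 100 = 5.3%

5.3


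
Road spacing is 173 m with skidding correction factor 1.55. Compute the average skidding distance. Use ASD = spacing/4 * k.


Formula: ASD = (spacing / 4) * correction
Uncorrected distance = spacing / 4 = 173 / 4 = 43.25 m
ASD = 43.25 * 1.55 = 67 m

67


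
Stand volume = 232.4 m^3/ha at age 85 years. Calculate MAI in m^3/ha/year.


Formula: MAI = Total Volume / Stand Age
MAI = 232.4 m^3/ha / 85 years
MAI = 2.73 m^3/ha/year

2.73


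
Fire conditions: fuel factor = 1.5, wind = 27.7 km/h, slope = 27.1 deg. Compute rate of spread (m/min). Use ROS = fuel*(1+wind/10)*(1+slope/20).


Formula: ROS = fuel * (1 + wind/10) * (1 + slope/20)
Wind factor = 1 + 27.7/10 = 3.77
Slope factor = 1 + 27.1/20 = 2.355
ROS = 1.5 * 3.77 * 2.355 = 13.32 m/min

13.32


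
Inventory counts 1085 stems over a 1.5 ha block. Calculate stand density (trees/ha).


Formula: Stand Density = N_trees / Area_ha
Density = 1085 trees / 1.5 ha
Density = 723 trees/ha

723


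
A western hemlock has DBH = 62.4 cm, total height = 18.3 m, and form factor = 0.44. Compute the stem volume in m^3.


Formula: V = pi * (DBH/200)^2 * H * ff
Radius = DBH/200 = 62.4/200 = 0.312 m
Radius^2 = 0.312^2 = 0.097344 m^2
V = pi * 0.097344 * 18.3 * 0.44
V = 2.462 m^3

2.462


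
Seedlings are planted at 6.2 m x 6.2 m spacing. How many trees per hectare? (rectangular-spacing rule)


Formula: TPH = 10000 m^2/ha / (spacing_x * spacing_y)
Area per tree = 6.2 m * 6.2 m = 38.44 m^2
TPH = 10000 / 38.44 = 260 trees/ha

260


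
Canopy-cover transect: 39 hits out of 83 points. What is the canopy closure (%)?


Formula: Canopy closure = covered points / total points * 100
Closure = 39 / 83 * 100
Closure = 0.4699 * 100 = 47.0%

47.0


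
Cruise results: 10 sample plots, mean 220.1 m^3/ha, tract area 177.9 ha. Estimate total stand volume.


Formula: Total Volume = Mean Volume per ha * Total Area
Total Volume = 220.1 m^3/ha * 177.9 ha
Total Volume = 39156 m^3

39156


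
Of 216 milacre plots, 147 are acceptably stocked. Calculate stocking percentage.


Formula: Stocking % = stocked plots / total plots * 100
Stocking = 147 / 216 * 100
Stocking = 0.6806 * 100 = 68.1%

68.1


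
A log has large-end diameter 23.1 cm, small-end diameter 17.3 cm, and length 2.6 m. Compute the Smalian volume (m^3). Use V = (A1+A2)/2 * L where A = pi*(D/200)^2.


Smalian: V = (A1 + A2)/2 * L,  A = pi*(D/200)^2
A1 = pi*(23.1/200)^2 = 0.04191 m^2
A2 = pi*(17.3/200)^2 = 0.023506 m^2
V = (0.04191+0.023506)/2*2.6 = 0.085 m^3

0.085


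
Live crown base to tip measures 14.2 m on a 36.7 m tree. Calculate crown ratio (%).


Formula: Crown Ratio = (Crown Length / Total Height) * 100
CR = (14.2 m / 36.7 m) * 100
CR = 0.3869 * 100 = 38.7%

38.7


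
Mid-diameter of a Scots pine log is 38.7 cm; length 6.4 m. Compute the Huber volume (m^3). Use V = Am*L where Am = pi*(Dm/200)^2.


Huber: V = Am * L,  Am = pi*(Dm/200)^2
Am = pi*(38.7/200)^2 = 0.117628 m^2
V = 0.117628*6.4 = 0.7528 m^3

0.7528


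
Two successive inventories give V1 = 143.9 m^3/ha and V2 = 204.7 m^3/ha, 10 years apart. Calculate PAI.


Formula: PAI = (V_T2 - V_T1) / (T2 - T1)
Volume increment = 204.7 - 143.9 = 60.8 m^3/ha
PAI = 60.8 / 10 = 6.08 m^3/ha/year

6.08


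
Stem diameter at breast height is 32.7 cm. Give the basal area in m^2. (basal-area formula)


Formula: BA = pi * (DBH/2)^2 / 10000  (cm^2 to m^2)
Radius = DBH/2 = 32.7/2 = 16.35 cm
BA = pi * 16.35^2 / 10000
   = 839.8184 cm^2 / 10000
   = 0.084 m^2

0.084


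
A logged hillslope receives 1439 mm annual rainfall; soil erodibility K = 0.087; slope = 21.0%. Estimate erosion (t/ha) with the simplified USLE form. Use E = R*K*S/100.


Formula: E = R * K * S / 100  (simplified USLE)
R * K = 1439 * 0.087 = 125.193
E = 125.193 * 21.0 / 100 = 26.29 t/ha

26.29


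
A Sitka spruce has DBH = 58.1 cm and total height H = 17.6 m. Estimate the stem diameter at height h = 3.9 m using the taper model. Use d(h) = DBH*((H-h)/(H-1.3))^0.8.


Taper: d(h) = DBH * ((H - h) / (H - 1.3))^0.8
Numerator = H - h = 17.6 - 3.9 = 13.7 m
Denominator = H - 1.3 = 17.6 - 1.3 = 16.3 m
Ratio = 13.7 / 16.3 = 0.84049
d = 58.1 * 0.84049^0.8 = 50.6 cm

50.6


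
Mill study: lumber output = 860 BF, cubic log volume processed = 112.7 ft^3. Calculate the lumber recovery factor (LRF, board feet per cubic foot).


Formula: LRF = Lumber Output (BF) / Log Input (ft^3)
LRF = 860 BF / 112.7 ft^3
LRF = 7.63 BF/ft^3

7.63


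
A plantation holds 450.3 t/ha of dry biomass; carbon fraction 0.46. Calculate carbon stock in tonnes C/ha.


Formula: Carbon Stock = Biomass * Carbon Fraction
C = 450.3 t/ha * 0.46
C = 207.1 t C/ha

207.1


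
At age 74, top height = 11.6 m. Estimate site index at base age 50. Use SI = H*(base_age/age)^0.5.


Formula: SI = H_dom * (base_age / age)^0.5
Age ratio = 50 / 74 = 0.67568
sqrt(age_ratio) = 0.82199
SI = 11.6 * 0.82199 = 9.5 m

9.5


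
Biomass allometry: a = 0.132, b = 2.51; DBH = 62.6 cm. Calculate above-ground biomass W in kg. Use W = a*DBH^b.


Formula: W = a * DBH^b  (allometric power law)
DBH^b = 62.6^2.51 = 32314.8077
W = 0.132 * 32314.8077 = 4265.6 kg

4265.6


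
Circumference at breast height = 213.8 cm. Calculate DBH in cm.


Formula: DBH = C / pi
DBH = 213.8 / pi
pi = 3.14159...
DBH = 68.1 cm

68.1


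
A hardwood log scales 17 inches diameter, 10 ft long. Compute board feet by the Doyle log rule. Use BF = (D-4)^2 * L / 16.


Doyle: BF = (D - 4)^2 * L / 16
Adjusted diameter = 17 - 4 = 13 in
(D-4)^2 = 13^2 = 169
BF = 169 * 10 / 16 = 106 BF

106


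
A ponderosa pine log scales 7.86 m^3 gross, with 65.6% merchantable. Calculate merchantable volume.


Formula: MV = V_total * (merchantable_pct / 100)
Merchantable fraction = 65.6% / 100 = 0.656
MV = 7.86 m^3 * 0.656 = 5.156 m^3

5.156


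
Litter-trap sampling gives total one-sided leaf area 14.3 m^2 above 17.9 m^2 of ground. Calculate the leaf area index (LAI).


Formula: LAI = total leaf area / ground area  (dimensionless)
LAI = 14.3 m^2 / 17.9 m^2
LAI = 0.8

0.8


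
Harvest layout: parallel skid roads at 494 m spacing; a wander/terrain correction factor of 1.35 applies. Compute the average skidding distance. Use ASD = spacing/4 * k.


Formula: ASD = (spacing / 4) * correction
Uncorrected distance = spacing / 4 = 494 / 4 = 123.5 m
ASD = 123.5 * 1.35 = 167 m

167


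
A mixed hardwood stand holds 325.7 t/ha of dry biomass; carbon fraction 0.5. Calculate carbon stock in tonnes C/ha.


Formula: Carbon Stock = Biomass * Carbon Fraction
C = 325.7 t/ha * 0.5
C = 162.9 t C/ha

162.9


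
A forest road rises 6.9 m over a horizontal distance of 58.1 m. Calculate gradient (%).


Formula: Gradient = rise / run * 100
Gradient = 6.9 / 58.1 * 100 = 11.9%

11.9


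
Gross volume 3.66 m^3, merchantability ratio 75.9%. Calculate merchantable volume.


Formula: MV = V_total * (merchantable_pct / 100)
Merchantable fraction = 75.9% / 100 = 0.759
MV = 3.66 m^3 * 0.759 = 2.778 m^3

2.778


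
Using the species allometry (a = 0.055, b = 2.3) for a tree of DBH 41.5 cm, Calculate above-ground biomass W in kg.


Formula: W = a * DBH^b  (allometric power law)
DBH^b = 41.5^2.3 = 5266.361
W = 0.055 * 5266.361 = 289.6 kg

289.6


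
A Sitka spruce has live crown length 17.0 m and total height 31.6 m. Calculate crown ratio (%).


Formula: Crown Ratio = (Crown Length / Total Height) * 100
CR = (17.0 m / 31.6 m) * 100
CR = 0.538 * 100 = 53.8%

53.8


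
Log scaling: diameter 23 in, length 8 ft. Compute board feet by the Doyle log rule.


Doyle: BF = (D - 4)^2 * L / 16
Adjusted diameter = 23 - 4 = 19 in
(D-4)^2 = 19^2 = 361
BF = 361 * 8 / 16 = 181 BF

181


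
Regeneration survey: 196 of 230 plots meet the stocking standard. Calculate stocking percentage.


Formula: Stocking % = stocked plots / total plots * 100
Stocking = 196 / 230 * 100
Stocking = 0.8522 * 100 = 85.2%

85.2


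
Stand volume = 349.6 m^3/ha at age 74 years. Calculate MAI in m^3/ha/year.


Formula: MAI = Total Volume / Stand Age
MAI = 349.6 m^3/ha / 74 years
MAI = 4.72 m^3/ha/year

4.72


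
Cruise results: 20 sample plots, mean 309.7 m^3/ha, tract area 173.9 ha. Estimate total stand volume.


Formula: Total Volume = Mean Volume per ha * Total Area
Total Volume = 309.7 m^3/ha * 173.9 ha
Total Volume = 53857 m^3

53857


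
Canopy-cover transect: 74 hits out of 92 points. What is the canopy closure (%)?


Formula: Canopy closure = covered points / total points * 100
Closure = 74 / 92 * 100
Closure = 0.8043 * 100 = 80.4%

80.4


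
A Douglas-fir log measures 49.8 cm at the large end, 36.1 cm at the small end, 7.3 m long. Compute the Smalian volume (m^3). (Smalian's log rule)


Smalian: V = (A1 + A2)/2 * L,  A = pi*(D/200)^2
A1 = pi*(49.8/200)^2 = 0.194782 m^2
A2 = pi*(36.1/200)^2 = 0.102354 m^2
V = (0.194782+0.102354)/2*7.3 = 1.0845 m^3

1.0845


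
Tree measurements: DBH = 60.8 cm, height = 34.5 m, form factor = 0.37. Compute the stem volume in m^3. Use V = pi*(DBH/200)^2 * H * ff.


Formula: V = pi * (DBH/200)^2 * H * ff
Radius = DBH/200 = 60.8/200 = 0.304 m
Radius^2 = 0.304^2 = 0.092416 m^2
V = pi * 0.092416 * 34.5 * 0.37
V = 3.706 m^3

3.706


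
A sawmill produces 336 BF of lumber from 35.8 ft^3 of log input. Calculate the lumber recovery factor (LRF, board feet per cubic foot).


Formula: LRF = Lumber Output (BF) / Log Input (ft^3)
LRF = 336 BF / 35.8 ft^3
LRF = 9.39 BF/ft^3

9.39


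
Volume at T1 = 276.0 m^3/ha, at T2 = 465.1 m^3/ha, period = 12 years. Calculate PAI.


Formula: PAI = (V_T2 - V_T1) / (T2 - T1)
Volume increment = 465.1 - 276.0 = 189.1 m^3/ha
PAI = 189.1 / 12 = 15.76 m^3/ha/year

15.76


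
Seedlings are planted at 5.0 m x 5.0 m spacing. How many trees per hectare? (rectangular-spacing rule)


Formula: TPH = 10000 m^2/ha / (spacing_x * spacing_y)
Area per tree = 5.0 m * 5.0 m = 25.0 m^2
TPH = 10000 / 25.0 = 400 trees/ha

400


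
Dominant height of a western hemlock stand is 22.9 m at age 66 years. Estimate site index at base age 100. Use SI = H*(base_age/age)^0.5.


Formula: SI = H_dom * (base_age / age)^0.5
Age ratio = 100 / 66 = 1.51515
sqrt(age_ratio) = 1.23091
SI = 22.9 * 1.23091 = 28.2 m

28.2


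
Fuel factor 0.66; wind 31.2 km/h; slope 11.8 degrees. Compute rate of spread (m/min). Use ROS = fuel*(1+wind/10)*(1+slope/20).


Formula: ROS = fuel * (1 + wind/10) * (1 + slope/20)
Wind factor = 1 + 31.2/10 = 4.12
Slope factor = 1 + 11.8/20 = 1.59
ROS = 0.66 * 4.12 * 1.59 = 4.32 m/min

4.32


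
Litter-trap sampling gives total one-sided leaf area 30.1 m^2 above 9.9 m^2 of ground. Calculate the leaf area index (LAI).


Formula: LAI = total leaf area / ground area  (dimensionless)
LAI = 30.1 m^2 / 9.9 m^2
LAI = 3.04

3.04


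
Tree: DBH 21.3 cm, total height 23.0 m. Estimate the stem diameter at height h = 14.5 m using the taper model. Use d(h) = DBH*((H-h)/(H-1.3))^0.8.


Taper: d(h) = DBH * ((H - h) / (H - 1.3))^0.8
Numerator = H - h = 23.0 - 14.5 = 8.5 m
Denominator = H - 1.3 = 23.0 - 1.3 = 21.7 m
Ratio = 8.5 / 21.7 = 0.39171
d = 21.3 * 0.39171^0.8 = 10.1 cm

10.1


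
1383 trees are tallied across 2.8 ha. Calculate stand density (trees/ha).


Formula: Stand Density = N_trees / Area_ha
Density = 1383 trees / 2.8 ha
Density = 494 trees/ha

494


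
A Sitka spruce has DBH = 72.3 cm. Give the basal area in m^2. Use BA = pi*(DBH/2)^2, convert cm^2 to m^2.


Formula: BA = pi * (DBH/2)^2 / 10000  (cm^2 to m^2)
Radius = DBH/2 = 72.3/2 = 36.15 cm
BA = pi * 36.15^2 / 10000
   = 4105.504 cm^2 / 10000
   = 0.4106 m^2

0.4106


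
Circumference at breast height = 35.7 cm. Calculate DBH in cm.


Formula: DBH = C / pi
DBH = 35.7 / pi
pi = 3.14159...
DBH = 11.4 cm

11.4


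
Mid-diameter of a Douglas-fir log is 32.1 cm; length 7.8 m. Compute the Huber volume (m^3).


Huber: V = Am * L,  Am = pi*(Dm/200)^2
Am = pi*(32.1/200)^2 = 0.080928 m^2
V = 0.080928*7.8 = 0.6312 m^3

0.6312


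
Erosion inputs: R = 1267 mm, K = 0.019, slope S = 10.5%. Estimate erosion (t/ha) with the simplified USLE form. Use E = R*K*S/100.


Formula: E = R * K * S / 100  (simplified USLE)
R * K = 1267 * 0.019 = 24.073
E = 24.073 * 10.5 / 100 = 2.53 t/ha

2.53


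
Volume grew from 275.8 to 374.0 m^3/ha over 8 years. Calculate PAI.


Formula: PAI = (V_T2 - V_T1) / (T2 - T1)
Volume increment = 374.0 - 275.8 = 98.2 m^3/ha
PAI = 98.2 / 8 = 12.28 m^3/ha/year

12.28


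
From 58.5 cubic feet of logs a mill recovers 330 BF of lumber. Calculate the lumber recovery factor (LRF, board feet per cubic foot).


Formula: LRF = Lumber Output (BF) / Log Input (ft^3)
LRF = 330 BF / 58.5 ft^3
LRF = 5.64 BF/ft^3

5.64


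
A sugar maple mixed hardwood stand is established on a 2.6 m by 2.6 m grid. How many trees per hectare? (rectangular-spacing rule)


Formula: TPH = 10000 m^2/ha / (spacing_x * spacing_y)
Area per tree = 2.6 m * 2.6 m = 6.76 m^2
TPH = 10000 / 6.76 = 1479 trees/ha

1479


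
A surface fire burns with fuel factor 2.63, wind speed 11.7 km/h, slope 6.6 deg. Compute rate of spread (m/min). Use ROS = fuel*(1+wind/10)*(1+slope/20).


Formula: ROS = fuel * (1 + wind/10) * (1 + slope/20)
Wind factor = 1 + 11.7/10 = 2.17
Slope factor = 1 + 6.6/20 = 1.33
ROS = 2.63 * 2.17 * 1.33 = 7.59 m/min

7.59


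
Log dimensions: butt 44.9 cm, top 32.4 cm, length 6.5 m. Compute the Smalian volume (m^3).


Smalian: V = (A1 + A2)/2 * L,  A = pi*(D/200)^2
A1 = pi*(44.9/200)^2 = 0.158337 m^2
A2 = pi*(32.4/200)^2 = 0.082448 m^2
V = (0.158337+0.082448)/2*6.5 = 0.7826 m^3

0.7826


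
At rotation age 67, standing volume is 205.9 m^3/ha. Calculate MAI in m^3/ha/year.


Formula: MAI = Total Volume / Stand Age
MAI = 205.9 m^3/ha / 67 years
MAI = 3.07 m^3/ha/year

3.07


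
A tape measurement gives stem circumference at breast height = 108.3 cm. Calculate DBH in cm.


Formula: DBH = C / pi
DBH = 108.3 / pi
pi = 3.14159...
DBH = 34.5 cm

34.5


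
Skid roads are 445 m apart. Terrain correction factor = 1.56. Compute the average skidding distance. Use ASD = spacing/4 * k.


Formula: ASD = (spacing / 4) * correction
Uncorrected distance = spacing / 4 = 445 / 4 = 111.25 m
ASD = 111.25 * 1.56 = 174 m

174


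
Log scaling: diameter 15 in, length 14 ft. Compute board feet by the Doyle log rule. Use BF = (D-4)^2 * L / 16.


Doyle: BF = (D - 4)^2 * L / 16
Adjusted diameter = 15 - 4 = 11 in
(D-4)^2 = 11^2 = 121
BF = 121 * 14 / 16 = 106 BF

106


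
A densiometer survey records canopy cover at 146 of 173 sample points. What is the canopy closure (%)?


Formula: Canopy closure = covered points / total points * 100
Closure = 146 / 173 * 100
Closure = 0.8439 * 100 = 84.4%

84.4


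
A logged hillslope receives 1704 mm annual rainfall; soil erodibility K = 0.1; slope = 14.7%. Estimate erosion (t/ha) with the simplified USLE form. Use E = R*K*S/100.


Formula: E = R * K * S / 100  (simplified USLE)
R * K = 1704 * 0.1 = 170.4
E = 170.4 * 14.7 / 100 = 25.05 t/ha

25.05


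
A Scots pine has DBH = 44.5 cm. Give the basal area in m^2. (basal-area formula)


Formula: BA = pi * (DBH/2)^2 / 10000  (cm^2 to m^2)
Radius = DBH/2 = 44.5/2 = 22.25 cm
BA = pi * 22.25^2 / 10000
   = 1555.2847 cm^2 / 10000
   = 0.1555 m^2

0.1555


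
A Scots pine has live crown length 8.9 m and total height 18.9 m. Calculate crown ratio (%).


Formula: Crown Ratio = (Crown Length / Total Height) * 100
CR = (8.9 m / 18.9 m) * 100
CR = 0.4709 * 100 = 47.1%

47.1


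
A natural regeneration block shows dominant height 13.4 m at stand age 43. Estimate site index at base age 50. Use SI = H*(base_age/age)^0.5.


Formula: SI = H_dom * (base_age / age)^0.5
Age ratio = 50 / 43 = 1.16279
sqrt(age_ratio) = 1.07833
SI = 13.4 * 1.07833 = 14.4 m

14.4


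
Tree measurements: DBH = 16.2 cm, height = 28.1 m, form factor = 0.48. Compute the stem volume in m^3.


Formula: V = pi * (DBH/200)^2 * H * ff
Radius = DBH/200 = 16.2/200 = 0.081 m
Radius^2 = 0.081^2 = 0.006561 m^2
V = pi * 0.006561 * 28.1 * 0.48
V = 0.278 m^3

0.278


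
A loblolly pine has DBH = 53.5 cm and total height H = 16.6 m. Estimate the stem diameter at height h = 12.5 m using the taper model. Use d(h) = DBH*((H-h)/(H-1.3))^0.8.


Taper: d(h) = DBH * ((H - h) / (H - 1.3))^0.8
Numerator = H - h = 16.6 - 12.5 = 4.1 m
Denominator = H - 1.3 = 16.6 - 1.3 = 15.3 m
Ratio = 4.1 / 15.3 = 0.26797
d = 53.5 * 0.26797^0.8 = 18.7 cm

18.7


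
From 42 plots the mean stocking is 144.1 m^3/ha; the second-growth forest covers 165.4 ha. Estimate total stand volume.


Formula: Total Volume = Mean Volume per ha * Total Area
Total Volume = 144.1 m^3/ha * 165.4 ha
Total Volume = 23834 m^3

23834


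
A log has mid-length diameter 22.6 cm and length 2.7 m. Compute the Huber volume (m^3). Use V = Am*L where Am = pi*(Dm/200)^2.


Huber: V = Am * L,  Am = pi*(Dm/200)^2
Am = pi*(22.6/200)^2 = 0.040115 m^2
V = 0.040115*2.7 = 0.1083 m^3

0.1083


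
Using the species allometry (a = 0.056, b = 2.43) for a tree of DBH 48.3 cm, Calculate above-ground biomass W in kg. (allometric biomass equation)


Formula: W = a * DBH^b  (allometric power law)
DBH^b = 48.3^2.43 = 12359.2332
W = 0.056 * 12359.2332 = 692.1 kg

692.1


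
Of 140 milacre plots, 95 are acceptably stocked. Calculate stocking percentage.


Formula: Stocking % = stocked plots / total plots * 100
Stocking = 95 / 140 * 100
Stocking = 0.6786 * 100 = 67.9%

67.9


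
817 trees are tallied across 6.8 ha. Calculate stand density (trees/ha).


Formula: Stand Density = N_trees / Area_ha
Density = 817 trees / 6.8 ha
Density = 120 trees/ha

120


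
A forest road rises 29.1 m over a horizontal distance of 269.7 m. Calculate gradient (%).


Formula: Gradient = rise / run * 100
Gradient = 29.1 / 269.7 * 100 = 10.8%

10.8


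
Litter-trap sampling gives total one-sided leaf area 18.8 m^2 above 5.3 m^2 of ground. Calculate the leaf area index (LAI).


Formula: LAI = total leaf area / ground area  (dimensionless)
LAI = 18.8 m^2 / 5.3 m^2
LAI = 3.55

3.55


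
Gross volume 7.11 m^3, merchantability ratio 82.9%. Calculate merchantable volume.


Formula: MV = V_total * (merchantable_pct / 100)
Merchantable fraction = 82.9% / 100 = 0.829
MV = 7.11 m^3 * 0.829 = 5.894 m^3

5.894


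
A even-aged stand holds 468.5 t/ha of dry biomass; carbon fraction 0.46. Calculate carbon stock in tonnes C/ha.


Formula: Carbon Stock = Biomass * Carbon Fraction
C = 468.5 t/ha * 0.46
C = 215.5 t C/ha

215.5


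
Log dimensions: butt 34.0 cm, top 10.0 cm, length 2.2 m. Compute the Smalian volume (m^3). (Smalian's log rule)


Smalian: V = (A1 + A2)/2 * L,  A = pi*(D/200)^2
A1 = pi*(34.0/200)^2 = 0.090792 m^2
A2 = pi*(10.0/200)^2 = 0.007854 m^2
V = (0.090792+0.007854)/2*2.2 = 0.1085 m^3

0.1085


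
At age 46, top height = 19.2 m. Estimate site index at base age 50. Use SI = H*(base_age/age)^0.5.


Formula: SI = H_dom * (base_age / age)^0.5
Age ratio = 50 / 46 = 1.08696
sqrt(age_ratio) = 1.04257
SI = 19.2 * 1.04257 = 20.0 m

20.0


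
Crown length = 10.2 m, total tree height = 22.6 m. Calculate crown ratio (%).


Formula: Crown Ratio = (Crown Length / Total Height) * 100
CR = (10.2 m / 22.6 m) * 100
CR = 0.4513 * 100 = 45.1%

45.1


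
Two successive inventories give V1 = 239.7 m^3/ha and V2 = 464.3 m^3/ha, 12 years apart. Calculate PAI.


Formula: PAI = (V_T2 - V_T1) / (T2 - T1)
Volume increment = 464.3 - 239.7 = 224.6 m^3/ha
PAI = 224.6 / 12 = 18.72 m^3/ha/year

18.72


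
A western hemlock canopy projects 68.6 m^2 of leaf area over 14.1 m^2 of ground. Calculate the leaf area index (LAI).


Formula: LAI = total leaf area / ground area  (dimensionless)
LAI = 68.6 m^2 / 14.1 m^2
LAI = 4.87

4.87


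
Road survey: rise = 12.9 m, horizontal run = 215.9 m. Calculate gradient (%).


Formula: Gradient = rise / run * 100
Gradient = 12.9 / 215.9 * 100 = 6.0%

6.0


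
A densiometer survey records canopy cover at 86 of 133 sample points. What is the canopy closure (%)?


Formula: Canopy closure = covered points / total points * 100
Closure = 86 / 133 * 100
Closure = 0.6466 * 100 = 64.7%

64.7


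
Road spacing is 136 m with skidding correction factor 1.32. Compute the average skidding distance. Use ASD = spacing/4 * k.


Formula: ASD = (spacing / 4) * correction
Uncorrected distance = spacing / 4 = 136 / 4 = 34 m
ASD = 34 * 1.32 = 45 m

45


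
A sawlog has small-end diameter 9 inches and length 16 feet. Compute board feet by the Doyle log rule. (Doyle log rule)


Doyle: BF = (D - 4)^2 * L / 16
Adjusted diameter = 9 - 4 = 5 in
(D-4)^2 = 5^2 = 25
BF = 25 * 16 / 16 = 25 BF

25


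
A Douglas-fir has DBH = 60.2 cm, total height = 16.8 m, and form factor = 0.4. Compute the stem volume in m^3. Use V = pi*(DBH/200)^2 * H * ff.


Formula: V = pi * (DBH/200)^2 * H * ff
Radius = DBH/200 = 60.2/200 = 0.301 m
Radius^2 = 0.301^2 = 0.090601 m^2
V = pi * 0.090601 * 16.8 * 0.4
V = 1.913 m^3

1.913


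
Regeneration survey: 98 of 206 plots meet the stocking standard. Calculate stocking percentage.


Formula: Stocking % = stocked plots / total plots * 100
Stocking = 98 / 206 * 100
Stocking = 0.4757 * 100 = 47.6%

47.6


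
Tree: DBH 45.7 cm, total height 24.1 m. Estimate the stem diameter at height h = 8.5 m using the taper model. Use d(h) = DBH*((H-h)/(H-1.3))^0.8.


Taper: d(h) = DBH * ((H - h) / (H - 1.3))^0.8
Numerator = H - h = 24.1 - 8.5 = 15.6 m
Denominator = H - 1.3 = 24.1 - 1.3 = 22.8 m
Ratio = 15.6 / 22.8 = 0.68421
d = 45.7 * 0.68421^0.8 = 33.7 cm

33.7


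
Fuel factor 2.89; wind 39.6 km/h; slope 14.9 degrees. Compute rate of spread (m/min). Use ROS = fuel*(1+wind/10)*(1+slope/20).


Formula: ROS = fuel * (1 + wind/10) * (1 + slope/20)
Wind factor = 1 + 39.6/10 = 4.96
Slope factor = 1 + 14.9/20 = 1.745
ROS = 2.89 * 4.96 * 1.745 = 25.01 m/min

25.01


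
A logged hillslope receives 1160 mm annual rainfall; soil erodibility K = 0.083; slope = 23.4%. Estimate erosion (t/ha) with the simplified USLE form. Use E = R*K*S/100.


Formula: E = R * K * S / 100  (simplified USLE)
R * K = 1160 * 0.083 = 96.28
E = 96.28 * 23.4 / 100 = 22.53 t/ha

22.53


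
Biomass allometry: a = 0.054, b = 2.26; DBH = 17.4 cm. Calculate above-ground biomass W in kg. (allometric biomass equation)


Formula: W = a * DBH^b  (allometric power law)
DBH^b = 17.4^2.26 = 636.2698
W = 0.054 * 636.2698 = 34.4 kg

34.4


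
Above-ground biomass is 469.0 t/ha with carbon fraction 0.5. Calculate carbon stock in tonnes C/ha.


Formula: Carbon Stock = Biomass * Carbon Fraction
C = 469.0 t/ha * 0.5
C = 234.5 t C/ha

234.5


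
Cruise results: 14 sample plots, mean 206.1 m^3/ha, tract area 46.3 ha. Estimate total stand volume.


Formula: Total Volume = Mean Volume per ha * Total Area
Total Volume = 206.1 m^3/ha * 46.3 ha
Total Volume = 9542 m^3

9542


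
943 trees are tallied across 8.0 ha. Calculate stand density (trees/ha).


Formula: Stand Density = N_trees / Area_ha
Density = 943 trees / 8.0 ha
Density = 118 trees/ha

118


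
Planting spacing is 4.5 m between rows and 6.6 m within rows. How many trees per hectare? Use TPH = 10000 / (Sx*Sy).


Formula: TPH = 10000 m^2/ha / (spacing_x * spacing_y)
Area per tree = 4.5 m * 6.6 m = 29.7 m^2
TPH = 10000 / 29.7 = 337 trees/ha

337


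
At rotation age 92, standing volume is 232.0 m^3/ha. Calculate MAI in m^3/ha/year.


Formula: MAI = Total Volume / Stand Age
MAI = 232.0 m^3/ha / 92 years
MAI = 2.52 m^3/ha/year

2.52


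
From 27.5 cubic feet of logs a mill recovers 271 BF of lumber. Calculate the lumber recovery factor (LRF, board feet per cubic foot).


Formula: LRF = Lumber Output (BF) / Log Input (ft^3)
LRF = 271 BF / 27.5 ft^3
LRF = 9.85 BF/ft^3

9.85


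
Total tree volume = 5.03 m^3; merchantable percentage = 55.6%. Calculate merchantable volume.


Formula: MV = V_total * (merchantable_pct / 100)
Merchantable fraction = 55.6% / 100 = 0.556
MV = 5.03 m^3 * 0.556 = 2.797 m^3

2.797


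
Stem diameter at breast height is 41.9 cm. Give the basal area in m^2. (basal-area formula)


Formula: BA = pi * (DBH/2)^2 / 10000  (cm^2 to m^2)
Radius = DBH/2 = 41.9/2 = 20.95 cm
BA = pi * 20.95^2 / 10000
   = 1378.8529 cm^2 / 10000
   = 0.1379 m^2

0.1379


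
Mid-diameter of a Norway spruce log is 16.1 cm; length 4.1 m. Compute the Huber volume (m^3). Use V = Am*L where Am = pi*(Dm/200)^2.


Huber: V = Am * L,  Am = pi*(Dm/200)^2
Am = pi*(16.1/200)^2 = 0.020358 m^2
V = 0.020358*4.1 = 0.0835 m^3

0.0835


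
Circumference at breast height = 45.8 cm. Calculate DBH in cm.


Formula: DBH = C / pi
DBH = 45.8 / pi
pi = 3.14159...
DBH = 14.6 cm

14.6


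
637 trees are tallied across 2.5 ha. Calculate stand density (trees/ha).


Formula: Stand Density = N_trees / Area_ha
Density = 637 trees / 2.5 ha
Density = 255 trees/ha

255


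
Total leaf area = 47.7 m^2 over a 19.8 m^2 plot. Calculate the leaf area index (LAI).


Formula: LAI = total leaf area / ground area  (dimensionless)
LAI = 47.7 m^2 / 19.8 m^2
LAI = 2.41

2.41


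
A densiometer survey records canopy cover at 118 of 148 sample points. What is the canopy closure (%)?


Formula: Canopy closure = covered points / total points * 100
Closure = 118 / 148 * 100
Closure = 0.7973 * 100 = 79.7%

79.7


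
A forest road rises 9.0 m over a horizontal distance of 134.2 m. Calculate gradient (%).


Formula: Gradient = rise / run * 100
Gradient = 9.0 / 134.2 * 100 = 6.7%

6.7


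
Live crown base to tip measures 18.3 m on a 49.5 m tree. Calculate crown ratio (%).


Formula: Crown Ratio = (Crown Length / Total Height) * 100
CR = (18.3 m / 49.5 m) * 100
CR = 0.3697 * 100 = 37.0%

37.0
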